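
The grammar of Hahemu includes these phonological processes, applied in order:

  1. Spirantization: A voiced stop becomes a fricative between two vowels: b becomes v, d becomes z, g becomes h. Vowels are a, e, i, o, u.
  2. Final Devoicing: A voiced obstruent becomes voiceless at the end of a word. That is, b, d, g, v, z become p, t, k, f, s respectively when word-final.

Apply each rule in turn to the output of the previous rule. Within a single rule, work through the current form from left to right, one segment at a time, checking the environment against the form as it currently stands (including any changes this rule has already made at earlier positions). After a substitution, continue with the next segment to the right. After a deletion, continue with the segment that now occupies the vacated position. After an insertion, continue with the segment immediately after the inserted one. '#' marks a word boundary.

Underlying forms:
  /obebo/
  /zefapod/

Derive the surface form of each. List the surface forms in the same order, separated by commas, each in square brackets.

/obebo/:
  1 Spirantization: [obebo] → [ovevo]
  2 Final Devoicing: no change — [ovevo]
/zefapod/:
  1 Spirantization: no change — [zefapod]
  2 Final Devoicing: [zefapod] → [zefapot]

[ovevo], [zefapot]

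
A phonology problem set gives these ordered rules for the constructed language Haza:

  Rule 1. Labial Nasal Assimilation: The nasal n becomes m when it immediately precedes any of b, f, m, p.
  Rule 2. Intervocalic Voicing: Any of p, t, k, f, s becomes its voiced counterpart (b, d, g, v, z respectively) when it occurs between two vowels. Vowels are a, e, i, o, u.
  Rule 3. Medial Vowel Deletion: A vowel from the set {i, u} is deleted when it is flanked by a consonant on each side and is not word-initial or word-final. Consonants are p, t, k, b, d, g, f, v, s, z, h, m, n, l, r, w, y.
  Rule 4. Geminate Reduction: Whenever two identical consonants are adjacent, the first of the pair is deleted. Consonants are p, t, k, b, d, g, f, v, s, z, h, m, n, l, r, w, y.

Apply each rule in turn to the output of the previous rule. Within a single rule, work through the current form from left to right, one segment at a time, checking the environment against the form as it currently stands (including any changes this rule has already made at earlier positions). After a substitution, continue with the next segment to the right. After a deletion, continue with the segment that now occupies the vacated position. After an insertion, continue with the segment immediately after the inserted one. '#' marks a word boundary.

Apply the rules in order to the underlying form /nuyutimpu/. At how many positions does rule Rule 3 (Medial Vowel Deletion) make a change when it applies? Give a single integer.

3

Rule 1 Labial Nasal Assimilation: no change — [nuyutimpu]
Rule 2 Intervocalic Voicing: [nuyutimpu] → [nuyudimpu]
Rule 3 Medial Vowel Deletion: [nuyudimpu] → [nydmpu]
Rule 4 Geminate Reduction: no change — [nydmpu]
Rule Rule 3 changed 3 position(s).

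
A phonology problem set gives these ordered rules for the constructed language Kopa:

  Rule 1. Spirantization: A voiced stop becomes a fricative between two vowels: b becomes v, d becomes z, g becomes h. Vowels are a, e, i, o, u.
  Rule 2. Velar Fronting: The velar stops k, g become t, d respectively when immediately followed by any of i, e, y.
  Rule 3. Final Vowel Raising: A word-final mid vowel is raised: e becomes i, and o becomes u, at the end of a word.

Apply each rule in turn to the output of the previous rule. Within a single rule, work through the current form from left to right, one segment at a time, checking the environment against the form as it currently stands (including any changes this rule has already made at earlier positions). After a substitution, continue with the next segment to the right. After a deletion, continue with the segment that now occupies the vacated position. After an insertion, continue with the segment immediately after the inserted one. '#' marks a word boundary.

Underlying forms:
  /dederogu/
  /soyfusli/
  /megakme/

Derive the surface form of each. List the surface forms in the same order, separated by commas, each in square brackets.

/dederogu/:
  Rule 1 Spirantization: [dederogu] → [dezerohu]
  Rule 2 Velar Fronting: no change — [dezerohu]
  Rule 3 Final Vowel Raising: no change — [dezerohu]
/soyfusli/:
  Rule 1 Spirantization: no change — [soyfusli]
  Rule 2 Velar Fronting: no change — [soyfusli]
  Rule 3 Final Vowel Raising: no change — [soyfusli]
/megakme/:
  Rule 1 Spirantization: [megakme] → [mehakme]
  Rule 2 Velar Fronting: no change — [mehakme]
  Rule 3 Final Vowel Raising: [mehakme] → [mehakmi]

[dezerohu], [soyfusli], [mehakmi]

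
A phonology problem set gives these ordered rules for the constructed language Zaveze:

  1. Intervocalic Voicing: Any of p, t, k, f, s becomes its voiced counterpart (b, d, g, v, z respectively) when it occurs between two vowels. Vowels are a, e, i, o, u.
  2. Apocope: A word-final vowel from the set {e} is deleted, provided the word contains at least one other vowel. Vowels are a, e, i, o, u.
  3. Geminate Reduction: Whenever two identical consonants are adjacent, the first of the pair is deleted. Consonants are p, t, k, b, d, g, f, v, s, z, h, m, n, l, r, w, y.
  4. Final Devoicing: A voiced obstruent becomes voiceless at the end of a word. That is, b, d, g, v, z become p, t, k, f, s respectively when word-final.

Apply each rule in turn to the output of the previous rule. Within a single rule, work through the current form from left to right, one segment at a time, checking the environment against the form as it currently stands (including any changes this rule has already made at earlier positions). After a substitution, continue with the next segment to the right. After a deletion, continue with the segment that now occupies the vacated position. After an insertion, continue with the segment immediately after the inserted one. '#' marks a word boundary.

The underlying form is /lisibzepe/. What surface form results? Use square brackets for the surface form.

1 Intervocalic Voicing: [lisibzepe] → [lizibzebe]
2 Apocope: [lizibzebe] → [lizibzeb]
3 Geminate Reduction: no change — [lizibzeb]
4 Final Devoicing: [lizibzeb] → [lizibzep]

[lizibzep]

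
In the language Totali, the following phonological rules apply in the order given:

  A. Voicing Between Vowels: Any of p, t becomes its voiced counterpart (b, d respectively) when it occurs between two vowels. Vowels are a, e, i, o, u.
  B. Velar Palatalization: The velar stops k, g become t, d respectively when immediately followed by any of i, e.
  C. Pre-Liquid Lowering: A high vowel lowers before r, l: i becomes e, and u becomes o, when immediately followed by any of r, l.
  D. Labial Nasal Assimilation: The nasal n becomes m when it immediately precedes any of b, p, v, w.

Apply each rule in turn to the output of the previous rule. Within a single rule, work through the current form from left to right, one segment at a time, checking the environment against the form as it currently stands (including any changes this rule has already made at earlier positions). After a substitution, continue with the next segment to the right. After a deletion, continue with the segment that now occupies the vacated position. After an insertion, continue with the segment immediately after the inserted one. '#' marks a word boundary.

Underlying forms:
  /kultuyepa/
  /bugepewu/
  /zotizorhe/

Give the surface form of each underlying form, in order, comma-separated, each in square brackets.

[koltuyeba], [budebewu], [zodizorhe]

/kultuyepa/:
  A Voicing Between Vowels: [kultuyepa] → [kultuyeba]
  B Velar Palatalization: no change — [kultuyeba]
  C Pre-Liquid Lowering: [kultuyeba] → [koltuyeba]
  D Labial Nasal Assimilation: no change — [koltuyeba]
/bugepewu/:
  A Voicing Between Vowels: [bugepewu] → [bugebewu]
  B Velar Palatalization: [bugebewu] → [budebewu]
  C Pre-Liquid Lowering: no change — [budebewu]
  D Labial Nasal Assimilation: no change — [budebewu]
/zotizorhe/:
  A Voicing Between Vowels: [zotizorhe] → [zodizorhe]
  B Velar Palatalization: no change — [zodizorhe]
  C Pre-Liquid Lowering: no change — [zodizorhe]
  D Labial Nasal Assimilation: no change — [zodizorhe]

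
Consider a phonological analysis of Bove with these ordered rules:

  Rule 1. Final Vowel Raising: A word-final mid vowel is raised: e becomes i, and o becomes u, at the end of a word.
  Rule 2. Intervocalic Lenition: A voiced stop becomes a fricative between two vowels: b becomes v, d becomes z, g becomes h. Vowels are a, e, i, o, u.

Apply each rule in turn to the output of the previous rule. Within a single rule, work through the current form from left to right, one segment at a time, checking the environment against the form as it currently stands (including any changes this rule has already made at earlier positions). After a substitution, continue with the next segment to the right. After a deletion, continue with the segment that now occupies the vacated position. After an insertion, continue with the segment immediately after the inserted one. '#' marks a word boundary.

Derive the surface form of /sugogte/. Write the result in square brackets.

Rule 1 Final Vowel Raising: [sugogte] → [sugogti]
Rule 2 Intervocalic Lenition: [sugogti] → [suhogti]

[suhogti]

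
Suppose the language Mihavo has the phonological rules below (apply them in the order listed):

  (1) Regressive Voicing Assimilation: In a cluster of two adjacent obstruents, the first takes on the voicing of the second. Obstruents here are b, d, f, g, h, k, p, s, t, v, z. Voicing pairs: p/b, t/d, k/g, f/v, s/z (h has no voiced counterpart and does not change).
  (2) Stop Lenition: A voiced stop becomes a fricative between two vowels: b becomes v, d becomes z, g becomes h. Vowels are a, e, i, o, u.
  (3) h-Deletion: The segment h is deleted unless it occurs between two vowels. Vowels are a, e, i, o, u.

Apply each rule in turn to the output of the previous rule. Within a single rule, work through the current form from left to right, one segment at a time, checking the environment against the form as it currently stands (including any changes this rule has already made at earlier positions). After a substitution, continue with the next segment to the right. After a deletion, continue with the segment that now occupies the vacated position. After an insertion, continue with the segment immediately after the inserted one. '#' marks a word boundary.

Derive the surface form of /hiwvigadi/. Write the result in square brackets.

(1) Regressive Voicing Assimilation: no change — [hiwvigadi]
(2) Stop Lenition: [hiwvigadi] → [hiwvihazi]
(3) h-Deletion: [hiwvihazi] → [iwvihazi]

[iwvihazi]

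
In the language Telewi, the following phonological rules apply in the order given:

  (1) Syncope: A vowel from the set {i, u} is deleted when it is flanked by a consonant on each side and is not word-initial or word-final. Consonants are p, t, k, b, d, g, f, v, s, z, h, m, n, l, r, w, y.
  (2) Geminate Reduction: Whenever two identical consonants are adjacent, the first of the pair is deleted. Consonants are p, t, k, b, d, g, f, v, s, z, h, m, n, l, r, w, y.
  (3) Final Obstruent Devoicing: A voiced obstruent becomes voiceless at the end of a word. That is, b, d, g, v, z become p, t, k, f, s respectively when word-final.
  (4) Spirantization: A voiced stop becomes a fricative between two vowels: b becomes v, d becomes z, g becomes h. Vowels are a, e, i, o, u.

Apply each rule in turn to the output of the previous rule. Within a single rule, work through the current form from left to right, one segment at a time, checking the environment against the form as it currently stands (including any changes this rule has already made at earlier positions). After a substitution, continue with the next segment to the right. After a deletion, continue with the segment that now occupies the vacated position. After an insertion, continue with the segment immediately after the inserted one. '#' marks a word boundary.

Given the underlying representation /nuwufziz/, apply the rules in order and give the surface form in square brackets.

[nwfs]

(1) Syncope: [nuwufziz] → [nwfzz]
(2) Geminate Reduction: [nwfzz] → [nwfz]
(3) Final Obstruent Devoicing: [nwfz] → [nwfs]
(4) Spirantization: no change — [nwfs]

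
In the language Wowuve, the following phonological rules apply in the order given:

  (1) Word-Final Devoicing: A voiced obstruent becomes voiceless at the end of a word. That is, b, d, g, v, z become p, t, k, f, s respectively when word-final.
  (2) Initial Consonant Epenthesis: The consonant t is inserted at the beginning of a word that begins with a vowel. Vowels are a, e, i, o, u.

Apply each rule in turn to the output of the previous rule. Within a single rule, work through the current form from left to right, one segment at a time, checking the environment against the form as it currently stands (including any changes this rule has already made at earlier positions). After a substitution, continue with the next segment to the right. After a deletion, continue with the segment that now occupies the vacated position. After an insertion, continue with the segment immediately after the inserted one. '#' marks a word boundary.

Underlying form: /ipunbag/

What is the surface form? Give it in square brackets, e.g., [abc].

[tipunbak]

(1) Word-Final Devoicing: [ipunbag] → [ipunbak]
(2) Initial Consonant Epenthesis: [ipunbak] → [tipunbak]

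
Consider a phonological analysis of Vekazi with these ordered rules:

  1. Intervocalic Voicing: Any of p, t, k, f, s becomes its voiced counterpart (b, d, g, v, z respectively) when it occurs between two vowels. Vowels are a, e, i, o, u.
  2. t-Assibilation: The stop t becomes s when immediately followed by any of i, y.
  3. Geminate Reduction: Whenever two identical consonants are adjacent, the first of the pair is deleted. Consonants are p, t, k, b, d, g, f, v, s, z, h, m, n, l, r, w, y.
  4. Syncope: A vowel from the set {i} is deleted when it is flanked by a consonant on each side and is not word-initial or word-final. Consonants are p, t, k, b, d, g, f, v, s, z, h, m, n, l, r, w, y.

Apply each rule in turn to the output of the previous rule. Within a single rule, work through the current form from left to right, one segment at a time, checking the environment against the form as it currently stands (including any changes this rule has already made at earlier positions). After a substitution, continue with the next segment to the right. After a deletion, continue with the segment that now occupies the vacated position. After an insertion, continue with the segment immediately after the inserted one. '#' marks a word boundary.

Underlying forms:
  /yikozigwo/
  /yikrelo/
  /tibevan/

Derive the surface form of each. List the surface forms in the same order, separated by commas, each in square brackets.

/yikozigwo/:
  1 Intervocalic Voicing: [yikozigwo] → [yigozigwo]
  2 t-Assibilation: no change — [yigozigwo]
  3 Geminate Reduction: no change — [yigozigwo]
  4 Syncope: [yigozigwo] → [ygozgwo]
/yikrelo/:
  1 Intervocalic Voicing: no change — [yikrelo]
  2 t-Assibilation: no change — [yikrelo]
  3 Geminate Reduction: no change — [yikrelo]
  4 Syncope: [yikrelo] → [ykrelo]
/tibevan/:
  1 Intervocalic Voicing: no change — [tibevan]
  2 t-Assibilation: [tibevan] → [sibevan]
  3 Geminate Reduction: no change — [sibevan]
  4 Syncope: [sibevan] → [sbevan]

[ygozgwo], [ykrelo], [sbevan]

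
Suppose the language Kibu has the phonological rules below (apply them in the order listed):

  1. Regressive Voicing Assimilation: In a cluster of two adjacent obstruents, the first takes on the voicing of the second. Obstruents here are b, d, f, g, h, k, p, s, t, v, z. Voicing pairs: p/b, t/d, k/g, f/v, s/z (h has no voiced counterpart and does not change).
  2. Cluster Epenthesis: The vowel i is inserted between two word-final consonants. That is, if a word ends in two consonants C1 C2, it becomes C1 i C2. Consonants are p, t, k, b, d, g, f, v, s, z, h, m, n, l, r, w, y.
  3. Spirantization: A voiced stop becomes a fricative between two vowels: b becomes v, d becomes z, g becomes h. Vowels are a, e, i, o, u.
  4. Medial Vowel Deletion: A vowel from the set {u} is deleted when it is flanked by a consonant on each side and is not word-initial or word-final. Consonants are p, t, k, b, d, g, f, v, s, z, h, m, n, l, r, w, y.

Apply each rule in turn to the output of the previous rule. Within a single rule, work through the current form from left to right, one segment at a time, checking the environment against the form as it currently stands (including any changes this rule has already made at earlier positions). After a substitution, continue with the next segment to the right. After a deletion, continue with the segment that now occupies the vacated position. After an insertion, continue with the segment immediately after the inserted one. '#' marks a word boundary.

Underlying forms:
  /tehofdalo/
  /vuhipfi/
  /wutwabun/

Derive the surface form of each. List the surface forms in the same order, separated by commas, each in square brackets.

/tehofdalo/:
  1 Regressive Voicing Assimilation: [tehofdalo] → [tehovdalo]
  2 Cluster Epenthesis: no change — [tehovdalo]
  3 Spirantization: no change — [tehovdalo]
  4 Medial Vowel Deletion: no change — [tehovdalo]
/vuhipfi/:
  1 Regressive Voicing Assimilation: no change — [vuhipfi]
  2 Cluster Epenthesis: no change — [vuhipfi]
  3 Spirantization: no change — [vuhipfi]
  4 Medial Vowel Deletion: [vuhipfi] → [vhipfi]
/wutwabun/:
  1 Regressive Voicing Assimilation: no change — [wutwabun]
  2 Cluster Epenthesis: no change — [wutwabun]
  3 Spirantization: [wutwabun] → [wutwavun]
  4 Medial Vowel Deletion: [wutwavun] → [wtwavn]

[tehovdalo], [vhipfi], [wtwavn]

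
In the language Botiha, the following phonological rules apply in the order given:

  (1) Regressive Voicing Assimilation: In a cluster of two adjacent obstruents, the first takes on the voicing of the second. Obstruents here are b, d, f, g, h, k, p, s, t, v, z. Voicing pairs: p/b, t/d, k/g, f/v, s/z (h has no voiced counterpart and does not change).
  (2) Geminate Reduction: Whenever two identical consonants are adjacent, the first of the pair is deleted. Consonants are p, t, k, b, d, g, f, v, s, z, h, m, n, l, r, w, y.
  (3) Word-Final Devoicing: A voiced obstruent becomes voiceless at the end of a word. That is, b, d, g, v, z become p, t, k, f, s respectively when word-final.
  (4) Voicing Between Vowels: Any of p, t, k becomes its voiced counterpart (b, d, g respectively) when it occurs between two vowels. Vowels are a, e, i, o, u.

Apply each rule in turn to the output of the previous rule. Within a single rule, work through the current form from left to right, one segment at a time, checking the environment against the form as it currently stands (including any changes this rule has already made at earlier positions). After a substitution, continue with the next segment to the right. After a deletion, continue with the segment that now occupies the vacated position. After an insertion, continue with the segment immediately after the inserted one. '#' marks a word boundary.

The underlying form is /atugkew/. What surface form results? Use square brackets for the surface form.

(1) Regressive Voicing Assimilation: [atugkew] → [atukkew]
(2) Geminate Reduction: [atukkew] → [atukew]
(3) Word-Final Devoicing: no change — [atukew]
(4) Voicing Between Vowels: [atukew] → [adugew]

[adugew]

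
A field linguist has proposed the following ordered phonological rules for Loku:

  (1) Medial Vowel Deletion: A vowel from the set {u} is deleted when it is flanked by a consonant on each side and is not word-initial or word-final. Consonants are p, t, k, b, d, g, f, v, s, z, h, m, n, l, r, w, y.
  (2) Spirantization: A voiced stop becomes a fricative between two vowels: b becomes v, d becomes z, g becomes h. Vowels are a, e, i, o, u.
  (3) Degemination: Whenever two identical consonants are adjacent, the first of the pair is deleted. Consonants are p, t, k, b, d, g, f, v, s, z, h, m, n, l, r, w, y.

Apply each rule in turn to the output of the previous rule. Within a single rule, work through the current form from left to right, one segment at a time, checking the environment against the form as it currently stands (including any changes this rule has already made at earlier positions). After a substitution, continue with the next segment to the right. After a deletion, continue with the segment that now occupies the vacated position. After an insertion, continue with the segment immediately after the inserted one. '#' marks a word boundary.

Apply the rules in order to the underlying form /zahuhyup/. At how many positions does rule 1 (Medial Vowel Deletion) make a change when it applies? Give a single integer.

(1) Medial Vowel Deletion: [zahuhyup] → [zahhyp]
(2) Spirantization: no change — [zahhyp]
(3) Degemination: [zahhyp] → [zahyp]
Rule 1 changed 2 position(s).

2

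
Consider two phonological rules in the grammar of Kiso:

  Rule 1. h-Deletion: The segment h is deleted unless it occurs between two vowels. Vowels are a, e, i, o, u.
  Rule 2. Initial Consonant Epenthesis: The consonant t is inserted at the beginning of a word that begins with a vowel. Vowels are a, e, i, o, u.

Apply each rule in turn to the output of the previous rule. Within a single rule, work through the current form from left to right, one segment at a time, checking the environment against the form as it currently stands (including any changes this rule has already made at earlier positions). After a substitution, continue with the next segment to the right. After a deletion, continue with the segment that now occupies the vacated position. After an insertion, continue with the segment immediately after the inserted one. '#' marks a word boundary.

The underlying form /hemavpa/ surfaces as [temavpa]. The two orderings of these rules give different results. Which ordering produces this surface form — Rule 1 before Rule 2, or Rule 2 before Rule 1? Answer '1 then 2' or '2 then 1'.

1 then 2

Order 1 then 2:
  1 h-Deletion: [hemavpa] → [emavpa]
  2 Initial Consonant Epenthesis: [emavpa] → [temavpa]
  result: [temavpa]
Order 2 then 1:
  2 Initial Consonant Epenthesis: no change — [hemavpa]
  1 h-Deletion: [hemavpa] → [emavpa]
  result: [emavpa]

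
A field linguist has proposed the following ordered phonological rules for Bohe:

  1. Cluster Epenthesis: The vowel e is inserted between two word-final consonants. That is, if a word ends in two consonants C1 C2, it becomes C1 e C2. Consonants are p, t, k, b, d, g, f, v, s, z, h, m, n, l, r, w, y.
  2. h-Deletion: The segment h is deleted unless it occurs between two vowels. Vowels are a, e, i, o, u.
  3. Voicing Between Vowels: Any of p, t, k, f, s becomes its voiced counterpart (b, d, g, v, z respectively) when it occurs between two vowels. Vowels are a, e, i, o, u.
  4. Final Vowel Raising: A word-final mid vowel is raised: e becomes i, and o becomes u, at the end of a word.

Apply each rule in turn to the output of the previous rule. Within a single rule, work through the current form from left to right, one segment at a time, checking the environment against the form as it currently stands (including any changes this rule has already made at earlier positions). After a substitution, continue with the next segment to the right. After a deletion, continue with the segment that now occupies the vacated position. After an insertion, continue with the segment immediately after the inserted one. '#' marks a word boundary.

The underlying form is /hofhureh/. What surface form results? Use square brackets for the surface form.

[ovuri]

1 Cluster Epenthesis: no change — [hofhureh]
2 h-Deletion: [hofhureh] → [ofure]
3 Voicing Between Vowels: [ofure] → [ovure]
4 Final Vowel Raising: [ovure] → [ovuri]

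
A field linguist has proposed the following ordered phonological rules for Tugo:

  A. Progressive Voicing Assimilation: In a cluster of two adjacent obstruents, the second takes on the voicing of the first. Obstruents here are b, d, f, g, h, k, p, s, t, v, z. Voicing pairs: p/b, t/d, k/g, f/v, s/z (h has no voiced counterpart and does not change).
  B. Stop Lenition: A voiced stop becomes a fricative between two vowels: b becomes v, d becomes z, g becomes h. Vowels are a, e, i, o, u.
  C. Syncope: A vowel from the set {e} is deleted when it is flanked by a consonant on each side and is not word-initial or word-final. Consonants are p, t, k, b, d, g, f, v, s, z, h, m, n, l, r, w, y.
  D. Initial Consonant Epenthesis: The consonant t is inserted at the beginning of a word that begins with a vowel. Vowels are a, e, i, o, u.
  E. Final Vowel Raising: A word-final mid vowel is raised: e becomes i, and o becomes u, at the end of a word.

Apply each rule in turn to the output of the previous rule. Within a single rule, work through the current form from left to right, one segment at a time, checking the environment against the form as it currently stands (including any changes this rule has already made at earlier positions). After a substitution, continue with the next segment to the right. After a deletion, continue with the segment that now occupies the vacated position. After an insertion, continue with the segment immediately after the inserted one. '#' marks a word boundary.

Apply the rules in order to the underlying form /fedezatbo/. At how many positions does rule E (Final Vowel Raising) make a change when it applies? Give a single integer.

A Progressive Voicing Assimilation: [fedezatbo] → [fedezatpo]
B Stop Lenition: [fedezatpo] → [fezezatpo]
C Syncope: [fezezatpo] → [fzzatpo]
D Initial Consonant Epenthesis: no change — [fzzatpo]
E Final Vowel Raising: [fzzatpo] → [fzzatpu]
Rule E changed 1 position(s).

1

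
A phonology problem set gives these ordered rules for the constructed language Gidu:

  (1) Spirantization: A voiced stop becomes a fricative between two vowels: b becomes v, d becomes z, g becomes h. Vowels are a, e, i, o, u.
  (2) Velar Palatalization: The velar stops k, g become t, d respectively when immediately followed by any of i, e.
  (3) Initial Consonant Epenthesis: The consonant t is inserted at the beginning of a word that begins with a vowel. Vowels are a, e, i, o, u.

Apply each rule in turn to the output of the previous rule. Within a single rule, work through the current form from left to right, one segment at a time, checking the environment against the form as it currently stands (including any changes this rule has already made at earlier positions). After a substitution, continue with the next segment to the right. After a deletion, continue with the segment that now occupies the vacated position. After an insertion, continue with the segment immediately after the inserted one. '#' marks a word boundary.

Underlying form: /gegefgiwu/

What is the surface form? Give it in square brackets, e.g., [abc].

[dehefdiwu]

(1) Spirantization: [gegefgiwu] → [gehefgiwu]
(2) Velar Palatalization: [gehefgiwu] → [dehefdiwu]
(3) Initial Consonant Epenthesis: no change — [dehefdiwu]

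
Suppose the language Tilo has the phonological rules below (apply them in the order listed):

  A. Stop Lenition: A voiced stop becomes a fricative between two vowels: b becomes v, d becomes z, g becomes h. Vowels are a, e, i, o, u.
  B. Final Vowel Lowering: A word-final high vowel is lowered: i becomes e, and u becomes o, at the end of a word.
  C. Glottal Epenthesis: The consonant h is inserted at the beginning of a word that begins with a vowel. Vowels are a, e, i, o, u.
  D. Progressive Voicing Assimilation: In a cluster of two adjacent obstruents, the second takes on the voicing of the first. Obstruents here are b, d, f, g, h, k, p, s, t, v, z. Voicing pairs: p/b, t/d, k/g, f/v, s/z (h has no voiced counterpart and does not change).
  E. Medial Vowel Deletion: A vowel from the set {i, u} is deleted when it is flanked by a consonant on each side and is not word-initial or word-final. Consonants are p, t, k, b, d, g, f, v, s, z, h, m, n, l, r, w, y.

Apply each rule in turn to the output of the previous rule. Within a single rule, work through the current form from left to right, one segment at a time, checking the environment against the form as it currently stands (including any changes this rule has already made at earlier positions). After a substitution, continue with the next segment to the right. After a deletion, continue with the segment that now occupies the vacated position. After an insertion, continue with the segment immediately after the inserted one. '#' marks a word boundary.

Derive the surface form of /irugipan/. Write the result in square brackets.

A Stop Lenition: [irugipan] → [iruhipan]
B Final Vowel Lowering: no change — [iruhipan]
C Glottal Epenthesis: [iruhipan] → [hiruhipan]
D Progressive Voicing Assimilation: no change — [hiruhipan]
E Medial Vowel Deletion: [hiruhipan] → [hrhpan]

[hrhpan]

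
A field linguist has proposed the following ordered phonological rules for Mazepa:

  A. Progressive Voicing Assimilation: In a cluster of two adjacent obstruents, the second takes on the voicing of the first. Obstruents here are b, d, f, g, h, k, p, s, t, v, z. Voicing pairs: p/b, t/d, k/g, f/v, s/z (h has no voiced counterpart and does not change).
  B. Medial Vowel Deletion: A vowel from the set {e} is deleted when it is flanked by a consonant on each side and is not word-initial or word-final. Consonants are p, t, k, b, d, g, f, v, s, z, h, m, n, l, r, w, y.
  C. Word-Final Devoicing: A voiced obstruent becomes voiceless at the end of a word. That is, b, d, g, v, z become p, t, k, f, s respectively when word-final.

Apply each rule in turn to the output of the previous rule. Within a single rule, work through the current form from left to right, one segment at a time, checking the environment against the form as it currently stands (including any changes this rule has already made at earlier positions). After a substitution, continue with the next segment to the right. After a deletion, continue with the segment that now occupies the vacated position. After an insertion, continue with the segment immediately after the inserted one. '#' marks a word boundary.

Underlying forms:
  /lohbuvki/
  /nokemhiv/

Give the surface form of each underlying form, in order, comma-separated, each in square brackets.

/lohbuvki/:
  A Progressive Voicing Assimilation: [lohbuvki] → [lohpuvgi]
  B Medial Vowel Deletion: no change — [lohpuvgi]
  C Word-Final Devoicing: no change — [lohpuvgi]
/nokemhiv/:
  A Progressive Voicing Assimilation: no change — [nokemhiv]
  B Medial Vowel Deletion: [nokemhiv] → [nokmhiv]
  C Word-Final Devoicing: [nokmhiv] → [nokmhif]

[lohpuvgi], [nokmhif]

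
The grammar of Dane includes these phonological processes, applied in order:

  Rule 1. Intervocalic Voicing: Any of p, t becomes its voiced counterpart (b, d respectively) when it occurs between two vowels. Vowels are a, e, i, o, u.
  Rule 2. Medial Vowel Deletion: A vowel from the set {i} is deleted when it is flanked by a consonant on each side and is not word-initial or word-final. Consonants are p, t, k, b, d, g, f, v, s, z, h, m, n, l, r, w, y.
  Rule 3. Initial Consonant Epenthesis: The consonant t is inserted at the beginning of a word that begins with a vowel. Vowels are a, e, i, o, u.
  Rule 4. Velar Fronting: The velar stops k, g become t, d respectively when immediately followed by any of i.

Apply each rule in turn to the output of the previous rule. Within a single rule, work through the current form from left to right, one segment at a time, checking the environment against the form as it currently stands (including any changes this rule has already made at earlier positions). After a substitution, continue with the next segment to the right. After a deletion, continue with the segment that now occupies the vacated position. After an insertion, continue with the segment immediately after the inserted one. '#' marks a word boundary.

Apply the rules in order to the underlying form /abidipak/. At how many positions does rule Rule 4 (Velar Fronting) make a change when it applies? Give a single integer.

0

Rule 1 Intervocalic Voicing: [abidipak] → [abidibak]
Rule 2 Medial Vowel Deletion: [abidibak] → [abdbak]
Rule 3 Initial Consonant Epenthesis: [abdbak] → [tabdbak]
Rule 4 Velar Fronting: no change — [tabdbak]
Rule Rule 4 changed 0 position(s).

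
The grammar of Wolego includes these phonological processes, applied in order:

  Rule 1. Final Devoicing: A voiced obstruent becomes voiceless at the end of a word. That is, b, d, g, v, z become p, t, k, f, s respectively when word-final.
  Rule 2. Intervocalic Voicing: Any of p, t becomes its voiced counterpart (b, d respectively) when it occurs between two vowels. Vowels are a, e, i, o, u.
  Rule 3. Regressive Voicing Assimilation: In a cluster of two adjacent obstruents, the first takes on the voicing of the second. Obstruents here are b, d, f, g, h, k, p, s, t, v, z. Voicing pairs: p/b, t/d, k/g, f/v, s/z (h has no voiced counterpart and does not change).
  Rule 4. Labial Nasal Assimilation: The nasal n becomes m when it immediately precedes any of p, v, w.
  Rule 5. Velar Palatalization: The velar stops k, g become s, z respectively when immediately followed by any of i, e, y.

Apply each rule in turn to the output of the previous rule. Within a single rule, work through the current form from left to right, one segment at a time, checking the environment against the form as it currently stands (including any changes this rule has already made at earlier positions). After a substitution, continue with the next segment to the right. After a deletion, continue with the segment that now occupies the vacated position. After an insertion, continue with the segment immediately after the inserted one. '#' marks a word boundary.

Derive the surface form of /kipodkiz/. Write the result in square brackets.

Rule 1 Final Devoicing: [kipodkiz] → [kipodkis]
Rule 2 Intervocalic Voicing: [kipodkis] → [kibodkis]
Rule 3 Regressive Voicing Assimilation: [kibodkis] → [kibotkis]
Rule 4 Labial Nasal Assimilation: no change — [kibotkis]
Rule 5 Velar Palatalization: [kibotkis] → [sibotsis]

[sibotsis]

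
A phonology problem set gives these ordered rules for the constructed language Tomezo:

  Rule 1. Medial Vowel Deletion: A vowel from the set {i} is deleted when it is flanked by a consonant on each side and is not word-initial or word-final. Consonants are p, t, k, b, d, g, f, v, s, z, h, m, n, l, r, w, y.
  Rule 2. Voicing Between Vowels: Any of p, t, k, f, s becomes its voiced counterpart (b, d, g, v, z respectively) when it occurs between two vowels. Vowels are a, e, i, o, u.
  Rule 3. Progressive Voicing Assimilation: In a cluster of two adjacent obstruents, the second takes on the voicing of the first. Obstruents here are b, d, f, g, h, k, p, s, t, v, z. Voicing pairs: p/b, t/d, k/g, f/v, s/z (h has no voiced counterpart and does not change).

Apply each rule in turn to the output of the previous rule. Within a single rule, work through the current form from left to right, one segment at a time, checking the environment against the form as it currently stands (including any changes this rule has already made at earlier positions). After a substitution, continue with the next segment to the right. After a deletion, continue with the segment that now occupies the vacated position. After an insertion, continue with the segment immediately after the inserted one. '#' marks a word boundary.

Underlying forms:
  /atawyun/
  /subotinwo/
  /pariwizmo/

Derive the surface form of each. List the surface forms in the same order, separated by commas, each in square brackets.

/atawyun/:
  Rule 1 Medial Vowel Deletion: no change — [atawyun]
  Rule 2 Voicing Between Vowels: [atawyun] → [adawyun]
  Rule 3 Progressive Voicing Assimilation: no change — [adawyun]
/subotinwo/:
  Rule 1 Medial Vowel Deletion: [subotinwo] → [subotnwo]
  Rule 2 Voicing Between Vowels: no change — [subotnwo]
  Rule 3 Progressive Voicing Assimilation: no change — [subotnwo]
/pariwizmo/:
  Rule 1 Medial Vowel Deletion: [pariwizmo] → [parwzmo]
  Rule 2 Voicing Between Vowels: no change — [parwzmo]
  Rule 3 Progressive Voicing Assimilation: no change — [parwzmo]

[adawyun], [subotnwo], [parwzmo]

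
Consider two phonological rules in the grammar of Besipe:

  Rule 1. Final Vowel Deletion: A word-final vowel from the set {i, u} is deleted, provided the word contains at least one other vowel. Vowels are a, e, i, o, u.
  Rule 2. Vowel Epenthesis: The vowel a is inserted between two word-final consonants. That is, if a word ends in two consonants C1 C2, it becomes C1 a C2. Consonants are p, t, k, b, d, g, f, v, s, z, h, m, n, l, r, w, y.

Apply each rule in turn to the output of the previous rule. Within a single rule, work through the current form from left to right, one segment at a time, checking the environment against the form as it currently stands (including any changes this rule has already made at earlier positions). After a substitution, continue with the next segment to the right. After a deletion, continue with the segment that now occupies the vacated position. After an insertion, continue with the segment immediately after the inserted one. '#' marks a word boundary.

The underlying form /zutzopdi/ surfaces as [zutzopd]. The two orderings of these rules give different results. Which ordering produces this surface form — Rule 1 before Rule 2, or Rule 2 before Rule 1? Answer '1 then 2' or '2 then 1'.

Order 1 then 2:
  1 Final Vowel Deletion: [zutzopdi] → [zutzopd]
  2 Vowel Epenthesis: [zutzopd] → [zutzopad]
  result: [zutzopad]
Order 2 then 1:
  2 Vowel Epenthesis: no change — [zutzopdi]
  1 Final Vowel Deletion: [zutzopdi] → [zutzopd]
  result: [zutzopd]

2 then 1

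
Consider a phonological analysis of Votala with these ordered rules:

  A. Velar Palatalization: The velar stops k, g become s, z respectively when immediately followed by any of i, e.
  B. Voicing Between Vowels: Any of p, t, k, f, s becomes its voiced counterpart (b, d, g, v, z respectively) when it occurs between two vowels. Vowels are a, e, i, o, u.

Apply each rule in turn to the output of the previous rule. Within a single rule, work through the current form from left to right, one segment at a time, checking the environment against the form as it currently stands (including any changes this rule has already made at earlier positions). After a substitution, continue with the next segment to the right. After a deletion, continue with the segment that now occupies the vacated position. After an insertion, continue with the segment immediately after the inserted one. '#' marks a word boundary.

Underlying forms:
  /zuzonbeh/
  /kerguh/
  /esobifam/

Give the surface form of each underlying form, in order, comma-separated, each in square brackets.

/zuzonbeh/:
  A Velar Palatalization: no change — [zuzonbeh]
  B Voicing Between Vowels: no change — [zuzonbeh]
/kerguh/:
  A Velar Palatalization: [kerguh] → [serguh]
  B Voicing Between Vowels: no change — [serguh]
/esobifam/:
  A Velar Palatalization: no change — [esobifam]
  B Voicing Between Vowels: [esobifam] → [ezobivam]

[zuzonbeh], [serguh], [ezobivam]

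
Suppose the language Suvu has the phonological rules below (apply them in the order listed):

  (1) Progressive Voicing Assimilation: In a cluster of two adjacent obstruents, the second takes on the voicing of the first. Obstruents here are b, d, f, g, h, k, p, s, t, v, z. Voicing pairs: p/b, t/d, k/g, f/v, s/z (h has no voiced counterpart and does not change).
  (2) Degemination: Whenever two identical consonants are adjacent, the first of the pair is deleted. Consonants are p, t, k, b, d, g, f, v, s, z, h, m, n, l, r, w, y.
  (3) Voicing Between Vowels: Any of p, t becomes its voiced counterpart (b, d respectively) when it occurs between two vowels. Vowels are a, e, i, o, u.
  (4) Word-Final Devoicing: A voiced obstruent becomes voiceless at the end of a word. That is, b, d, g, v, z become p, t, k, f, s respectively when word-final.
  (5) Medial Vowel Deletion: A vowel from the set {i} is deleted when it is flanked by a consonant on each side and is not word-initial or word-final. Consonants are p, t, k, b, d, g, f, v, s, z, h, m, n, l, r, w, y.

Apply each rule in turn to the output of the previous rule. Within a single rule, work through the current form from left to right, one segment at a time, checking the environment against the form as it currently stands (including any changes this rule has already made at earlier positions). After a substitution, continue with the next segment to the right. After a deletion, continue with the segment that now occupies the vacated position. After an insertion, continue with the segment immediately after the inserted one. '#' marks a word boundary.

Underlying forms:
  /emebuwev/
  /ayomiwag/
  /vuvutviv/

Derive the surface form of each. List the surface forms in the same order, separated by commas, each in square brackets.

/emebuwev/:
  (1) Progressive Voicing Assimilation: no change — [emebuwev]
  (2) Degemination: no change — [emebuwev]
  (3) Voicing Between Vowels: no change — [emebuwev]
  (4) Word-Final Devoicing: [emebuwev] → [emebuwef]
  (5) Medial Vowel Deletion: no change — [emebuwef]
/ayomiwag/:
  (1) Progressive Voicing Assimilation: no change — [ayomiwag]
  (2) Degemination: no change — [ayomiwag]
  (3) Voicing Between Vowels: no change — [ayomiwag]
  (4) Word-Final Devoicing: [ayomiwag] → [ayomiwak]
  (5) Medial Vowel Deletion: [ayomiwak] → [ayomwak]
/vuvutviv/:
  (1) Progressive Voicing Assimilation: [vuvutviv] → [vuvutfiv]
  (2) Degemination: no change — [vuvutfiv]
  (3) Voicing Between Vowels: no change — [vuvutfiv]
  (4) Word-Final Devoicing: [vuvutfiv] → [vuvutfif]
  (5) Medial Vowel Deletion: [vuvutfif] → [vuvutff]

[emebuwef], [ayomwak], [vuvutff]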